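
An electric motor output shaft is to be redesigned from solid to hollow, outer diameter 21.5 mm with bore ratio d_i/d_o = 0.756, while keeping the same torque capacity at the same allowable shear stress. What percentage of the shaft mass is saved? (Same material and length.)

44.2 %

Equal τ_max and T ⇒ the solid shaft needs d_s³ = d_o³(1−k⁴), so d_s = 21.5·(1−0.756⁴)^(1/3) = 18.84 mm.
Area ratio A_h/A_s = d_o²(1−k²)/d_s² = (1−k²)/(1−k⁴)^(2/3) = 0.5577.
Mass saving = 1 − 0.5577 = 44.2 %.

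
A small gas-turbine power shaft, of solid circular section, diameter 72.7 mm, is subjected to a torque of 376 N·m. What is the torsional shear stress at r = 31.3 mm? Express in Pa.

4.29e6 Pa

J = πd⁴/32 = π(0.0727)⁴/32 = 2.742×10^-6 m⁴.
Shear stress varies linearly with radius: τ = T·r/J = 376.0 × 0.0313 / 2.742×10^-6 = 4.291×10^6 Pa.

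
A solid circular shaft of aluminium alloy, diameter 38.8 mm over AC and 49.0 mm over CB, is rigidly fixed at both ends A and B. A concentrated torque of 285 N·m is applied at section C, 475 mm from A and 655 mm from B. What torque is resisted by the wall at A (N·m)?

Compatibility: T_A·a/J_AC = T_B·b/J_CB with T_A + T_B = T₀.
J_AC = 2.22×10^-7 m⁴, J_CB = 5.66×10^-7 m⁴, so T_A = T₀·(J_AC/a)/((J_AC/a)+(J_CB/b)) = 100.2 N·m, T_B = 184.8 N·m.

100 N·m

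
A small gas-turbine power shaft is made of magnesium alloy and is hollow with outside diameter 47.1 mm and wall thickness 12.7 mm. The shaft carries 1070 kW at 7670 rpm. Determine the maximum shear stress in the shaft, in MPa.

68.0 MPa

ω = 2π·7670/60 = 803.2 rad/s, so T = P/ω = 1070×10³ / 803.2 = 1332 N·m.
J = π(d_o⁴ − d_i⁴)/32 = π(0.0471⁴ − 0.0217⁴)/32 = 4.614×10^-7 m⁴.
τ_max = T·r/J = 1332 × 0.0236 / 4.614×10^-7 = 6.800×10^7 Pa.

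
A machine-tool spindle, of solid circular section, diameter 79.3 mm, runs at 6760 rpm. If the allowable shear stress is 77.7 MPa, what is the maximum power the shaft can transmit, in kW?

5390 kW

J = πd⁴/32 = π(0.0793)⁴/32 = 3.882×10^-6 m⁴.
T_max = τ_allow·J/r = 7.77×10^7 × 3.882×10^-6 / 0.0396 = 7608 N·m.
ω = 2π·6760/60 = 707.9 rad/s, so P_max = T_max·ω = 5.386×10^6 W.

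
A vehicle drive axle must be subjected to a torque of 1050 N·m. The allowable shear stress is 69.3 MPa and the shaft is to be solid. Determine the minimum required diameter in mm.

42.6 mm

For a solid shaft τ_max = 16T/(πd³), so d = (16T/(π τ_allow))^(1/3) = (16·1050/(π·6.93×10^7))^(1/3) = 0.04257 m.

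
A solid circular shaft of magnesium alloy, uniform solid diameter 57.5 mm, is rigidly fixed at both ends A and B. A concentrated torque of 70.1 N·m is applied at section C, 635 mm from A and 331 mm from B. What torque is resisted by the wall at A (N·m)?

With uniform GJ and both ends fixed, compatibility θ_AC = θ_CB gives T_A·a = T_B·b, together with T_A + T_B = T₀.
T_A = T₀·b/(a+b) = 70.10·331/966.0 = 24.02 N·m; T_B = 46.08 N·m.

24.0 N·m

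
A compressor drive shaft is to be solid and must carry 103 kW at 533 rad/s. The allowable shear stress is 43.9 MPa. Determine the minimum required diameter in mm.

ω = 533 rad/s, so T = P/ω = 103×10³ / 533.0 = 193.2 N·m.
For a solid shaft τ_max = 16T/(πd³), so d = (16T/(π τ_allow))^(1/3) = (16·193.2/(π·4.39×10^7))^(1/3) = 0.02820 m.

28.2 mm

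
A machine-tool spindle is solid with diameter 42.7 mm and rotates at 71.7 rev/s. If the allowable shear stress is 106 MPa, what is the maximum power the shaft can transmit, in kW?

J = πd⁴/32 = π(0.0427)⁴/32 = 3.264×10^-7 m⁴.
T_max = τ_allow·J/r = 1.06×10^8 × 3.264×10^-7 / 0.0214 = 1620 N·m.
ω = 2π·71.7 = 450.5 rad/s, so P_max = T_max·ω = 7.300×10^5 W.

730 kW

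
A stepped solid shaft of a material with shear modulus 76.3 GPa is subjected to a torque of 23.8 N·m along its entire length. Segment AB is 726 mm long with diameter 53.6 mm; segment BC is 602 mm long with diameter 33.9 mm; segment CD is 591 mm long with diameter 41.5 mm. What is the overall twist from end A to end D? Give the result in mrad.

J_AB = π(0.0536)⁴/32 = 8.10×10^-7 m⁴; J_BC = π(0.0339)⁴/32 = 1.30×10^-7 m⁴; J_CD = π(0.0415)⁴/32 = 2.91×10^-7 m⁴.
θ = (T/G)·Σ L_i/J_i = (23.80/76.3×10⁹)·(0.726/8.10×10^-7 + 0.602/1.30×10^-7 + 0.591/2.91×10^-7) = 2.361×10^-3 rad.

2.36 mrad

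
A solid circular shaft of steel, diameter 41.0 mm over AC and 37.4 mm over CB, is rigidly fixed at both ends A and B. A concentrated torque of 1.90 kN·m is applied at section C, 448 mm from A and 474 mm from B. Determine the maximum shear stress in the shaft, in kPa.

84900 kPa

Compatibility: T_A·a/J_AC = T_B·b/J_CB with T_A + T_B = T₀.
J_AC = 2.77×10^-7 m⁴, J_CB = 1.92×10^-7 m⁴, so T_A = T₀·(J_AC/a)/((J_AC/a)+(J_CB/b)) = 1148 N·m, T_B = 751.6 N·m.
τ in each portion: τ_AC = 8.49×10^7 Pa, τ_CB = 7.32×10^7 Pa; maximum is in AC.
τ_max = T_AC·r/J = 1148·0.0205/2.77×10^-7 = 8.487×10^7 Pa.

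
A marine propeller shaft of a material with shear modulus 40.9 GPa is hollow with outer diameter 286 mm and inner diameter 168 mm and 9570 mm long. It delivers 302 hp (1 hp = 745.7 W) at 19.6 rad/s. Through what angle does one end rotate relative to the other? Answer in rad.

ω = 19.6 rad/s, so T = P/ω = 302×745.7 / 19.60 = 11490 N·m.
J = π(d_o⁴ − d_i⁴)/32 = π(0.286⁴ − 0.168⁴)/32 = 5.786×10^-4 m⁴.
θ = T·L/(G·J) = 11490 × 9.57 / (40.9×10⁹ × 5.786×10^-4) = 4.646×10^-3 rad.

0.00465 rad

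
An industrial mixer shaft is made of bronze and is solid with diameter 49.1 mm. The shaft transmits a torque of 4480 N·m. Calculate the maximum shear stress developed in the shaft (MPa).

193 MPa

J = πd⁴/32 = π(0.0491)⁴/32 = 5.706×10^-7 m⁴.
τ_max = T·r/J = 4480 × 0.0246 / 5.706×10^-7 = 1.928×10^8 Pa.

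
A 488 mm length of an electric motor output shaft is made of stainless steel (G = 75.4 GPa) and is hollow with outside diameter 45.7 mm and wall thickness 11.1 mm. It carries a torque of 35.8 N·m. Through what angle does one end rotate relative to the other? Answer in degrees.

J = π(d_o⁴ − d_i⁴)/32 = π(0.0457⁴ − 0.0235⁴)/32 = 3.983×10^-7 m⁴.
θ = T·L/(G·J) = 35.80 × 0.488 / (75.4×10⁹ × 3.983×10^-7) = 5.818×10^-4 rad.

0.0333°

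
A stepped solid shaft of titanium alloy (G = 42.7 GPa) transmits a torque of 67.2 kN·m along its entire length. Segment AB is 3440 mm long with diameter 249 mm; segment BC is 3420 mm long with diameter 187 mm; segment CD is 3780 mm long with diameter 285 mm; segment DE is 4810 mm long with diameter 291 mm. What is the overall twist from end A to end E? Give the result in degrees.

J_AB = π(0.249)⁴/32 = 3.77×10^-4 m⁴; J_BC = π(0.187)⁴/32 = 1.20×10^-4 m⁴; J_CD = π(0.285)⁴/32 = 6.48×10^-4 m⁴; J_DE = π(0.291)⁴/32 = 7.04×10^-4 m⁴.
θ = (T/G)·Σ L_i/J_i = (67200/42.7×10⁹)·(3.44/3.77×10^-4 + 3.42/1.20×10^-4 + 3.78/6.48×10^-4 + 4.81/7.04×10^-4) = 0.07912 rad.

4.53°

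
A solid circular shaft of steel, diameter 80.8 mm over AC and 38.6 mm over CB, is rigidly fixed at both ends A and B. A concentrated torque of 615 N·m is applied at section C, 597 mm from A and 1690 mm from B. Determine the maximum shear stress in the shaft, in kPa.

5830 kPa

Compatibility: T_A·a/J_AC = T_B·b/J_CB with T_A + T_B = T₀.
J_AC = 4.18×10^-6 m⁴, J_CB = 2.18×10^-7 m⁴, so T_A = T₀·(J_AC/a)/((J_AC/a)+(J_CB/b)) = 603.9 N·m, T_B = 11.11 N·m.
τ in each portion: τ_AC = 5.83×10^6 Pa, τ_CB = 9.84×10^5 Pa; maximum is in AC.
τ_max = T_AC·r/J = 603.9·0.0404/4.18×10^-6 = 5.830×10^6 Pa.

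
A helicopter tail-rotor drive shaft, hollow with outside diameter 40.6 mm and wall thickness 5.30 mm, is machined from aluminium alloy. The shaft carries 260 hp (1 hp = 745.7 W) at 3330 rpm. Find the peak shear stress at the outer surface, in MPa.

60.3 MPa

ω = 2π·3330/60 = 348.7 rad/s, so T = P/ω = 260×745.7 / 348.7 = 556.0 N·m.
J = π(d_o⁴ − d_i⁴)/32 = π(0.0406⁴ − 0.0300⁴)/32 = 1.872×10^-7 m⁴.
τ_max = T·r/J = 556.0 × 0.0203 / 1.872×10^-7 = 6.028×10^7 Pa.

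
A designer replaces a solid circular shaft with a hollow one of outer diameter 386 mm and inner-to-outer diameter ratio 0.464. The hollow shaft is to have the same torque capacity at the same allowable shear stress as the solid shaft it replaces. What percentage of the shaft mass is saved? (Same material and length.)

Equal τ_max and T ⇒ the solid shaft needs d_s³ = d_o³(1−k⁴), so d_s = 386·(1−0.464⁴)^(1/3) = 379.9 mm.
Area ratio A_h/A_s = d_o²(1−k²)/d_s² = (1−k²)/(1−k⁴)^(2/3) = 0.8099.
Mass saving = 1 − 0.8099 = 19.0 %.

19.0 %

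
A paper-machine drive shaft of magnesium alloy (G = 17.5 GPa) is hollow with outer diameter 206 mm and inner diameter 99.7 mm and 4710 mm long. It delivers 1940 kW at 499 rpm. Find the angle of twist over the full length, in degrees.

ω = 2π·499/60 = 52.26 rad/s, so T = P/ω = 1940×10³ / 52.26 = 37130 N·m.
J = π(d_o⁴ − d_i⁴)/32 = π(0.206⁴ − 0.0997⁴)/32 = 1.671×10^-4 m⁴.
θ = T·L/(G·J) = 37130 × 4.71 / (17.5×10⁹ × 1.671×10^-4) = 0.05980 rad.

3.43°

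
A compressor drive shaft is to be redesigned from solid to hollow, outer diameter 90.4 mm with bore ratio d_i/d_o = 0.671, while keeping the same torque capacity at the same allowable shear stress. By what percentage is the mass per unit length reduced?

Equal τ_max and T ⇒ the solid shaft needs d_s³ = d_o³(1−k⁴), so d_s = 90.4·(1−0.671⁴)^(1/3) = 83.82 mm.
Area ratio A_h/A_s = d_o²(1−k²)/d_s² = (1−k²)/(1−k⁴)^(2/3) = 0.6394.
Mass saving = 1 − 0.6394 = 36.1 %.

36.1 %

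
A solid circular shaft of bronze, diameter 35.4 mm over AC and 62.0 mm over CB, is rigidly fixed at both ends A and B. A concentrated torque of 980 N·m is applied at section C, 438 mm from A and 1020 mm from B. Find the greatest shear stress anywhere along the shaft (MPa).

22.3 MPa

Compatibility: T_A·a/J_AC = T_B·b/J_CB with T_A + T_B = T₀.
J_AC = 1.54×10^-7 m⁴, J_CB = 1.45×10^-6 m⁴, so T_A = T₀·(J_AC/a)/((J_AC/a)+(J_CB/b)) = 194.4 N·m, T_B = 785.6 N·m.
τ in each portion: τ_AC = 2.23×10^7 Pa, τ_CB = 1.68×10^7 Pa; maximum is in AC.
τ_max = T_AC·r/J = 194.4·0.0177/1.54×10^-7 = 2.232×10^7 Pa.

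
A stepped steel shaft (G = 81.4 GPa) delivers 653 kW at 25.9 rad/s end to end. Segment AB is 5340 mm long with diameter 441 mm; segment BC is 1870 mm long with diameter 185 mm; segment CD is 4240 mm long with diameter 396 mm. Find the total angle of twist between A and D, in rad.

ω = 25.9 rad/s, so T = P/ω = 653×10³ / 25.90 = 25210 N·m.
J_AB = π(0.441)⁴/32 = 3.71×10^-3 m⁴; J_BC = π(0.185)⁴/32 = 1.15×10^-4 m⁴; J_CD = π(0.396)⁴/32 = 2.41×10^-3 m⁴.
θ = (T/G)·Σ L_i/J_i = (25210/81.4×10⁹)·(5.34/3.71×10^-3 + 1.87/1.15×10^-4 + 4.24/2.41×10^-3) = 6.026×10^-3 rad.

0.00603 rad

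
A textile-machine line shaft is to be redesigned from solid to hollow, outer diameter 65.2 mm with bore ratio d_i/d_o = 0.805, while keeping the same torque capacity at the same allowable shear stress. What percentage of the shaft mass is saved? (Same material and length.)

49.4 %

Equal τ_max and T ⇒ the solid shaft needs d_s³ = d_o³(1−k⁴), so d_s = 65.2·(1−0.805⁴)^(1/3) = 54.38 mm.
Area ratio A_h/A_s = d_o²(1−k²)/d_s² = (1−k²)/(1−k⁴)^(2/3) = 0.5061.
Mass saving = 1 − 0.5061 = 49.4 %.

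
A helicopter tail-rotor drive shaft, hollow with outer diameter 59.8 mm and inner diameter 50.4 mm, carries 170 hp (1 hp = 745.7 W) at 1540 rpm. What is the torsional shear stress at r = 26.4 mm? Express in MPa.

33.4 MPa

ω = 2π·1540/60 = 161.3 rad/s, so T = P/ω = 170×745.7 / 161.3 = 786.1 N·m.
J = π(d_o⁴ − d_i⁴)/32 = π(0.0598⁴ − 0.0504⁴)/32 = 6.220×10^-7 m⁴.
Shear stress varies linearly with radius: τ = T·r/J = 786.1 × 0.0264 / 6.220×10^-7 = 3.336×10^7 Pa.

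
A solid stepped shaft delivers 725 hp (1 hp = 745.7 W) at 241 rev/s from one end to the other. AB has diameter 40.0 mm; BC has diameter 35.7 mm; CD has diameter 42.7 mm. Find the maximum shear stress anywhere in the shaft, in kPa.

40000 kPa

ω = 2π·241 = 1514 rad/s, so T = P/ω = 725×745.7 / 1514 = 357.0 N·m.
Under the same torque, τ_max = 16T/(πd³) is largest where d is smallest — segment BC (d = 35.7 mm).
τ_max = 16·357.0/(π·(0.0357)³) = 3.996×10^7 Pa.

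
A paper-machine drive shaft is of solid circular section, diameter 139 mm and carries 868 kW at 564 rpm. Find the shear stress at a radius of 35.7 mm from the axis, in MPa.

ω = 2π·564/60 = 59.06 rad/s, so T = P/ω = 868×10³ / 59.06 = 14700 N·m.
J = πd⁴/32 = π(0.139)⁴/32 = 3.665×10^-5 m⁴.
Shear stress varies linearly with radius: τ = T·r/J = 14700 × 0.0357 / 3.665×10^-5 = 1.432×10^7 Pa.

14.3 MPa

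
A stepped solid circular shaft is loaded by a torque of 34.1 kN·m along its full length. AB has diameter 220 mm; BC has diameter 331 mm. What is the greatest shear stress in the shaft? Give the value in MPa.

Under the same torque, τ_max = 16T/(πd³) is largest where d is smallest — segment AB (d = 220 mm).
τ_max = 16·34100/(π·(0.220)³) = 1.631×10^7 Pa.

16.3 MPa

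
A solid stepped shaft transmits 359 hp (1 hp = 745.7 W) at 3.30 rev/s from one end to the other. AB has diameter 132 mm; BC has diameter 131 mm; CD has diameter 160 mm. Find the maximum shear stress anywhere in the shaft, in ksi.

ω = 2π·3.30 = 20.73 rad/s, so T = P/ω = 359×745.7 / 20.73 = 12910 N·m.
Under the same torque, τ_max = 16T/(πd³) is largest where d is smallest — segment BC (d = 131 mm).
τ_max = 16·12910/(π·(0.131)³) = 2.925×10^7 Pa.

4.24 ksi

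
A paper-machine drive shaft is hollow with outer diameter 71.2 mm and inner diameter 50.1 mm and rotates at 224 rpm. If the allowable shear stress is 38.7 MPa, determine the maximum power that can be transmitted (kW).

J = π(d_o⁴ − d_i⁴)/32 = π(0.0712⁴ − 0.0501⁴)/32 = 1.904×10^-6 m⁴.
T_max = τ_allow·J/r = 3.87×10^7 × 1.904×10^-6 / 0.0356 = 2070 N·m.
ω = 2π·224/60 = 23.46 rad/s, so P_max = T_max·ω = 4.856×10^4 W.

48.6 kW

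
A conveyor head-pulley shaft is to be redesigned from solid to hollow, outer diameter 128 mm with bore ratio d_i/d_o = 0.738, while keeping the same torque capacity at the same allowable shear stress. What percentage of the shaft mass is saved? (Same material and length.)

42.4 %

Equal τ_max and T ⇒ the solid shaft needs d_s³ = d_o³(1−k⁴), so d_s = 128·(1−0.738⁴)^(1/3) = 113.8 mm.
Area ratio A_h/A_s = d_o²(1−k²)/d_s² = (1−k²)/(1−k⁴)^(2/3) = 0.5757.
Mass saving = 1 − 0.5757 = 42.4 %.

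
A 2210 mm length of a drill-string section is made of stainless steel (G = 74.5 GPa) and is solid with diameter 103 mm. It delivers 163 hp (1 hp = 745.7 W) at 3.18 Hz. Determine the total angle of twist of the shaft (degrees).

ω = 2π·3.18 = 19.98 rad/s, so T = P/ω = 163×745.7 / 19.98 = 6083 N·m.
J = πd⁴/32 = π(0.103)⁴/32 = 1.105×10^-5 m⁴.
θ = T·L/(G·J) = 6083 × 2.21 / (74.5×10⁹ × 1.105×10^-5) = 0.01633 rad.

0.936°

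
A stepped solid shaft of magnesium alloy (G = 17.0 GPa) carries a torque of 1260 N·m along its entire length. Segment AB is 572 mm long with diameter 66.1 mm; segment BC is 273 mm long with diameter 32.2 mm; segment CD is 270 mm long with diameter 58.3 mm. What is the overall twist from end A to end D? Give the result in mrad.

J_AB = π(0.0661)⁴/32 = 1.87×10^-6 m⁴; J_BC = π(0.0322)⁴/32 = 1.06×10^-7 m⁴; J_CD = π(0.0583)⁴/32 = 1.13×10^-6 m⁴.
θ = (T/G)·Σ L_i/J_i = (1260/17.0×10⁹)·(0.572/1.87×10^-6 + 0.273/1.06×10^-7 + 0.270/1.13×10^-6) = 0.2320 rad.

232 mrad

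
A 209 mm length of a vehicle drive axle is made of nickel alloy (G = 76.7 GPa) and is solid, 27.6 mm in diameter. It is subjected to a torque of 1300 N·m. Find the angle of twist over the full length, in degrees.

3.56°

J = πd⁴/32 = π(0.0276)⁴/32 = 5.697×10^-8 m⁴.
θ = T·L/(G·J) = 1300 × 0.209 / (76.7×10⁹ × 5.697×10^-8) = 0.06218 rad.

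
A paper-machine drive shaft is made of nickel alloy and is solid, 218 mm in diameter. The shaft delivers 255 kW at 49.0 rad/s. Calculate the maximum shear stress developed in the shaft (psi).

371 psi

ω = 49.0 rad/s, so T = P/ω = 255×10³ / 49.00 = 5204 N·m.
J = πd⁴/32 = π(0.218)⁴/32 = 2.217×10^-4 m⁴.
τ_max = T·r/J = 5204 × 0.109 / 2.217×10^-4 = 2.558×10^6 Pa.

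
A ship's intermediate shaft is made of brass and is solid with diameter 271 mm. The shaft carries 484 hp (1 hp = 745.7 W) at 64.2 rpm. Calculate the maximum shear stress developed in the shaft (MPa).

13.7 MPa

ω = 2π·64.2/60 = 6.723 rad/s, so T = P/ω = 484×745.7 / 6.723 = 53680 N·m.
J = πd⁴/32 = π(0.271)⁴/32 = 5.295×10^-4 m⁴.
τ_max = T·r/J = 53680 × 0.136 / 5.295×10^-4 = 1.374×10^7 Pa.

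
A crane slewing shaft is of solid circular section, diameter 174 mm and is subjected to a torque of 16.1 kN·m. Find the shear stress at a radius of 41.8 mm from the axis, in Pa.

7.48e6 Pa

J = πd⁴/32 = π(0.174)⁴/32 = 8.999×10^-5 m⁴.
Shear stress varies linearly with radius: τ = T·r/J = 16100 × 0.0418 / 8.999×10^-5 = 7.478×10^6 Pa.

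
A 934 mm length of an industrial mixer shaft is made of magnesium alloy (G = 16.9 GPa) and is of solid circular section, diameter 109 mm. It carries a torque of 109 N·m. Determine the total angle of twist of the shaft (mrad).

J = πd⁴/32 = π(0.109)⁴/32 = 1.386×10^-5 m⁴.
θ = T·L/(G·J) = 109.0 × 0.934 / (16.9×10⁹ × 1.386×10^-5) = 4.347×10^-4 rad.

0.435 mrad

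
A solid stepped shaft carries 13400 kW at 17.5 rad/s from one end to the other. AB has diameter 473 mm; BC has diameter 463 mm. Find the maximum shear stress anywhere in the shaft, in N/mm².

39.3 N/mm²

ω = 17.5 rad/s, so T = P/ω = 13400×10³ / 17.50 = 765700 N·m.
Under the same torque, τ_max = 16T/(πd³) is largest where d is smallest — segment BC (d = 463 mm).
τ_max = 16·765700/(π·(0.463)³) = 3.929×10^7 Pa.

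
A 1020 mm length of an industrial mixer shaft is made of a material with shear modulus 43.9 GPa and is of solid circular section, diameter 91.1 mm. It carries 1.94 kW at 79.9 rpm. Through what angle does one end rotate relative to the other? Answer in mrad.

ω = 2π·79.9/60 = 8.367 rad/s, so T = P/ω = 1.94×10³ / 8.367 = 231.9 N·m.
J = πd⁴/32 = π(0.0911)⁴/32 = 6.762×10^-6 m⁴.
θ = T·L/(G·J) = 231.9 × 1.02 / (43.9×10⁹ × 6.762×10^-6) = 7.967×10^-4 rad.

0.797 mrad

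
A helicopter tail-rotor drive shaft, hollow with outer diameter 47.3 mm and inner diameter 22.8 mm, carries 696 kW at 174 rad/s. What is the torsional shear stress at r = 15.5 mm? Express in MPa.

ω = 174 rad/s, so T = P/ω = 696×10³ / 174.0 = 4000 N·m.
J = π(d_o⁴ − d_i⁴)/32 = π(0.0473⁴ − 0.0228⁴)/32 = 4.649×10^-7 m⁴.
Shear stress varies linearly with radius: τ = T·r/J = 4000 × 0.0155 / 4.649×10^-7 = 1.334×10^8 Pa.

133 MPa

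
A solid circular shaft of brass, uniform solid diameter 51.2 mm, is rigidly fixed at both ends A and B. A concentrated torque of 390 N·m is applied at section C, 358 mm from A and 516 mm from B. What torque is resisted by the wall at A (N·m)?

230 N·m

With uniform GJ and both ends fixed, compatibility θ_AC = θ_CB gives T_A·a = T_B·b, together with T_A + T_B = T₀.
T_A = T₀·b/(a+b) = 390.0·516/874.0 = 230.3 N·m; T_B = 159.7 N·m.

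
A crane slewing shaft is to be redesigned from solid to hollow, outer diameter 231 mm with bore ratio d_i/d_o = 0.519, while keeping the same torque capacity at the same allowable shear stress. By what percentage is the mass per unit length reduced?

23.2 %

Equal τ_max and T ⇒ the solid shaft needs d_s³ = d_o³(1−k⁴), so d_s = 231·(1−0.519⁴)^(1/3) = 225.3 mm.
Area ratio A_h/A_s = d_o²(1−k²)/d_s² = (1−k²)/(1−k⁴)^(2/3) = 0.7683.
Mass saving = 1 − 0.7683 = 23.2 %.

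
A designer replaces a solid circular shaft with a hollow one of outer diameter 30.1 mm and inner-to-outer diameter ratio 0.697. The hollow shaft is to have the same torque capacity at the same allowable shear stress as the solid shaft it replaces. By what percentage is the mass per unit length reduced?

Equal τ_max and T ⇒ the solid shaft needs d_s³ = d_o³(1−k⁴), so d_s = 30.1·(1−0.697⁴)^(1/3) = 27.52 mm.
Area ratio A_h/A_s = d_o²(1−k²)/d_s² = (1−k²)/(1−k⁴)^(2/3) = 0.6153.
Mass saving = 1 − 0.6153 = 38.5 %.

38.5 %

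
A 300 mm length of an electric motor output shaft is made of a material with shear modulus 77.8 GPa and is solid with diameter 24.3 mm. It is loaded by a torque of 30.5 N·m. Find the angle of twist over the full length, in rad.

0.00344 rad

J = πd⁴/32 = π(0.0243)⁴/32 = 3.423×10^-8 m⁴.
θ = T·L/(G·J) = 30.50 × 0.300 / (77.8×10⁹ × 3.423×10^-8) = 3.436×10^-3 rad.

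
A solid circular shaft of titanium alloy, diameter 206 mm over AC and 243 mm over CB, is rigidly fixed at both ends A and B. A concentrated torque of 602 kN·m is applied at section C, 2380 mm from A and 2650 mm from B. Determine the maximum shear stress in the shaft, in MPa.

136 MPa

Compatibility: T_A·a/J_AC = T_B·b/J_CB with T_A + T_B = T₀.
J_AC = 1.77×10^-4 m⁴, J_CB = 3.42×10^-4 m⁴, so T_A = T₀·(J_AC/a)/((J_AC/a)+(J_CB/b)) = 219800 N·m, T_B = 382200 N·m.
τ in each portion: τ_AC = 1.28×10^8 Pa, τ_CB = 1.36×10^8 Pa; maximum is in CB.
τ_max = T_CB·r/J = 382200·0.121/3.42×10^-4 = 1.357×10^8 Pa.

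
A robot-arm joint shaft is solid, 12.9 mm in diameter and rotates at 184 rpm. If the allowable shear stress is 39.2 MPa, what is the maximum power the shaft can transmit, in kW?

J = πd⁴/32 = π(0.0129)⁴/32 = 2.719×10^-9 m⁴.
T_max = τ_allow·J/r = 3.92×10^7 × 2.719×10^-9 / 0.00645 = 16.52 N·m.
ω = 2π·184/60 = 19.27 rad/s, so P_max = T_max·ω = 318.4 W.

0.318 kW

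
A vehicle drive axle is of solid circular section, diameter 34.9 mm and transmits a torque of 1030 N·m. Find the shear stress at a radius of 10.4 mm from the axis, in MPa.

J = πd⁴/32 = π(0.0349)⁴/32 = 1.456×10^-7 m⁴.
Shear stress varies linearly with radius: τ = T·r/J = 1030 × 0.0104 / 1.456×10^-7 = 7.355×10^7 Pa.

73.5 MPa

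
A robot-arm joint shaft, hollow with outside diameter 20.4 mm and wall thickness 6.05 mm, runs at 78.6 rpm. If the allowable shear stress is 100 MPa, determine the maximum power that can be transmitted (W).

1330 W

J = π(d_o⁴ − d_i⁴)/32 = π(0.0204⁴ − 0.00830⁴)/32 = 1.654×10^-8 m⁴.
T_max = τ_allow·J/r = 1.00×10^8 × 1.654×10^-8 / 0.0102 = 162.1 N·m.
ω = 2π·78.6/60 = 8.231 rad/s, so P_max = T_max·ω = 1334 W.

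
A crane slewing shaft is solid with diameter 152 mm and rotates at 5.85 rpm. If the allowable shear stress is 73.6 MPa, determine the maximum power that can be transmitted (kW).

J = πd⁴/32 = π(0.152)⁴/32 = 5.241×10^-5 m⁴.
T_max = τ_allow·J/r = 7.36×10^7 × 5.241×10^-5 / 0.0760 = 50750 N·m.
ω = 2π·5.85/60 = 0.6126 rad/s, so P_max = T_max·ω = 3.109×10^4 W.

31.1 kW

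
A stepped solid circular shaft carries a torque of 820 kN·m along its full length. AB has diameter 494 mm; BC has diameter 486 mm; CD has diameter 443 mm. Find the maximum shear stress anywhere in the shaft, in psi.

Under the same torque, τ_max = 16T/(πd³) is largest where d is smallest — segment CD (d = 443 mm).
τ_max = 16·820000/(π·(0.443)³) = 4.804×10^7 Pa.

6970 psi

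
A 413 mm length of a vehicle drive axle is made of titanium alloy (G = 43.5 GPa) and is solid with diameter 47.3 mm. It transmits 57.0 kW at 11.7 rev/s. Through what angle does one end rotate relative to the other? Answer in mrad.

15.0 mrad

ω = 2π·11.7 = 73.51 rad/s, so T = P/ω = 57.0×10³ / 73.51 = 775.4 N·m.
J = πd⁴/32 = π(0.0473)⁴/32 = 4.914×10^-7 m⁴.
θ = T·L/(G·J) = 775.4 × 0.413 / (43.5×10⁹ × 4.914×10^-7) = 0.01498 rad.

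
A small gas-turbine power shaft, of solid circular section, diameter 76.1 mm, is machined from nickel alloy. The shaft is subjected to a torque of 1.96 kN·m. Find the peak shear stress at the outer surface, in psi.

3290 psi

J = πd⁴/32 = π(0.0761)⁴/32 = 3.293×10^-6 m⁴.
τ_max = T·r/J = 1960 × 0.0381 / 3.293×10^-6 = 2.265×10^7 Pa.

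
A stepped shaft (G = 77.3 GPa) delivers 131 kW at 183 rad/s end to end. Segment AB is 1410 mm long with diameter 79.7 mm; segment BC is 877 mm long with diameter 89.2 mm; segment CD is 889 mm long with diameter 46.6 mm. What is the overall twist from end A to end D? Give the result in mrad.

22.4 mrad

ω = 183 rad/s, so T = P/ω = 131×10³ / 183.0 = 715.8 N·m.
J_AB = π(0.0797)⁴/32 = 3.96×10^-6 m⁴; J_BC = π(0.0892)⁴/32 = 6.22×10^-6 m⁴; J_CD = π(0.0466)⁴/32 = 4.63×10^-7 m⁴.
θ = (T/G)·Σ L_i/J_i = (715.8/77.3×10⁹)·(1.41/3.96×10^-6 + 0.877/6.22×10^-6 + 0.889/4.63×10^-7) = 0.02239 rad.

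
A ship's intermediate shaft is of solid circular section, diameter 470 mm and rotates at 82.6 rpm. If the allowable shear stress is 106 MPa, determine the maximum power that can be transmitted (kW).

J = πd⁴/32 = π(0.470)⁴/32 = 4.791×10^-3 m⁴.
T_max = τ_allow·J/r = 1.06×10^8 × 4.791×10^-3 / 0.235 = 2.161e6 N·m.
ω = 2π·82.6/60 = 8.650 rad/s, so P_max = T_max·ω = 1.869×10^7 W.

18700 kW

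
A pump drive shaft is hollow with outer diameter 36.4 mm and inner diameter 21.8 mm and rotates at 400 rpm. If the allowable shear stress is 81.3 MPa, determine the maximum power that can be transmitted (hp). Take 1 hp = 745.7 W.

37.7 hp

J = π(d_o⁴ − d_i⁴)/32 = π(0.0364⁴ − 0.0218⁴)/32 = 1.502×10^-7 m⁴.
T_max = τ_allow·J/r = 8.13×10^7 × 1.502×10^-7 / 0.0182 = 670.8 N·m.
ω = 2π·400/60 = 41.89 rad/s, so P_max = T_max·ω = 2.810×10^4 W.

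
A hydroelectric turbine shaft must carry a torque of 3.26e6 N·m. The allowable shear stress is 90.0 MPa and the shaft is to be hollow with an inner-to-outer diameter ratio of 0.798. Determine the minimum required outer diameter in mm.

677 mm

For a hollow shaft with d_i/d_o = 0.798: τ_max = 16T/(π d_o³ (1−k⁴)), so d_o = [16T/(π τ_allow (1−k⁴))]^(1/3) = [16·3.260e6/(π·9.00×10^7·0.5945)]^(1/3) = 0.6770 m.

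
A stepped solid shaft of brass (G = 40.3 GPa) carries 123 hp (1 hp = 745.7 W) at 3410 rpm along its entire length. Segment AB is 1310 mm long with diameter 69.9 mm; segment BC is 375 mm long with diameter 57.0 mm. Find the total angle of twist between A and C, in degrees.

ω = 2π·3410/60 = 357.1 rad/s, so T = P/ω = 123×745.7 / 357.1 = 256.9 N·m.
J_AB = π(0.0699)⁴/32 = 2.34×10^-6 m⁴; J_BC = π(0.0570)⁴/32 = 1.04×10^-6 m⁴.
θ = (T/G)·Σ L_i/J_i = (256.9/40.3×10⁹)·(1.31/2.34×10^-6 + 0.375/1.04×10^-6) = 5.869×10^-3 rad.

0.336°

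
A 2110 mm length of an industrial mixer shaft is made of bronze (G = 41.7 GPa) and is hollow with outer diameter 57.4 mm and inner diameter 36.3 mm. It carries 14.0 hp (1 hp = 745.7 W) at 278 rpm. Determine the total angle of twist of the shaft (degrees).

ω = 2π·278/60 = 29.11 rad/s, so T = P/ω = 14.0×745.7 / 29.11 = 358.6 N·m.
J = π(d_o⁴ − d_i⁴)/32 = π(0.0574⁴ − 0.0363⁴)/32 = 8.953×10^-7 m⁴.
θ = T·L/(G·J) = 358.6 × 2.11 / (41.7×10⁹ × 8.953×10^-7) = 0.02027 rad.

1.16°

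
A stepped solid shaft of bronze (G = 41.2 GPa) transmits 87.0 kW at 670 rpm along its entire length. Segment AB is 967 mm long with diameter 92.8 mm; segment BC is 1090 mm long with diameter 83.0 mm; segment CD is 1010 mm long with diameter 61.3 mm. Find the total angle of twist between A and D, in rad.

ω = 2π·670/60 = 70.16 rad/s, so T = P/ω = 87.0×10³ / 70.16 = 1240 N·m.
J_AB = π(0.0928)⁴/32 = 7.28×10^-6 m⁴; J_BC = π(0.0830)⁴/32 = 4.66×10^-6 m⁴; J_CD = π(0.0613)⁴/32 = 1.39×10^-6 m⁴.
θ = (T/G)·Σ L_i/J_i = (1240/41.2×10⁹)·(0.967/7.28×10^-6 + 1.09/4.66×10^-6 + 1.01/1.39×10^-6) = 0.03297 rad.

0.0330 rad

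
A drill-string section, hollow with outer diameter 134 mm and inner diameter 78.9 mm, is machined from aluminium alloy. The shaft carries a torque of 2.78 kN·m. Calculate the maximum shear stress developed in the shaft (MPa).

6.69 MPa

J = π(d_o⁴ − d_i⁴)/32 = π(0.134⁴ − 0.0789⁴)/32 = 2.785×10^-5 m⁴.
τ_max = T·r/J = 2780 × 0.0670 / 2.785×10^-5 = 6.688×10^6 Pa.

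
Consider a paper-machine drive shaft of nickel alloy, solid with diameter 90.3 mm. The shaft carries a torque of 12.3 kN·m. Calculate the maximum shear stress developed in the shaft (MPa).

85.1 MPa

J = πd⁴/32 = π(0.0903)⁴/32 = 6.528×10^-6 m⁴.
τ_max = T·r/J = 12300 × 0.0451 / 6.528×10^-6 = 8.508×10^7 Pa.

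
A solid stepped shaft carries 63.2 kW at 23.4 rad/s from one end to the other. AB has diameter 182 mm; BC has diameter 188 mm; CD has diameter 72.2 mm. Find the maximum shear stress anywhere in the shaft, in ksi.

5.30 ksi

ω = 23.4 rad/s, so T = P/ω = 63.2×10³ / 23.40 = 2701 N·m.
Under the same torque, τ_max = 16T/(πd³) is largest where d is smallest — segment CD (d = 72.2 mm).
τ_max = 16·2701/(π·(0.0722)³) = 3.655×10^7 Pa.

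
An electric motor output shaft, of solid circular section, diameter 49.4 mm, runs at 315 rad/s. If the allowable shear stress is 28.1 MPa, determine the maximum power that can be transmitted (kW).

210 kW

J = πd⁴/32 = π(0.0494)⁴/32 = 5.847×10^-7 m⁴.
T_max = τ_allow·J/r = 2.81×10^7 × 5.847×10^-7 / 0.0247 = 665.1 N·m.
ω = 315 rad/s, so P_max = T_max·ω = 2.095×10^5 W.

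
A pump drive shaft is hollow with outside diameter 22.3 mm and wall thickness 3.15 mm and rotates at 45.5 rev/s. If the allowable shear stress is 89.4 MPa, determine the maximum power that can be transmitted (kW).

J = π(d_o⁴ − d_i⁴)/32 = π(0.0223⁴ − 0.0160⁴)/32 = 1.784×10^-8 m⁴.
T_max = τ_allow·J/r = 8.94×10^7 × 1.784×10^-8 / 0.0112 = 143.1 N·m.
ω = 2π·45.5 = 285.9 rad/s, so P_max = T_max·ω = 4.090×10^4 W.

40.9 kW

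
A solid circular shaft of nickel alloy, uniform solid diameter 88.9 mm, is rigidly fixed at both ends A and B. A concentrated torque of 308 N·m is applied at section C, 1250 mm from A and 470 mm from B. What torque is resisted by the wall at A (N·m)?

84.2 N·m

With uniform GJ and both ends fixed, compatibility θ_AC = θ_CB gives T_A·a = T_B·b, together with T_A + T_B = T₀.
T_A = T₀·b/(a+b) = 308.0·470/1720 = 84.16 N·m; T_B = 223.8 N·m.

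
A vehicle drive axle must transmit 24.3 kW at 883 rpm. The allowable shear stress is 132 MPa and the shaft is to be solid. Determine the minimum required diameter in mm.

ω = 2π·883/60 = 92.47 rad/s, so T = P/ω = 24.3×10³ / 92.47 = 262.8 N·m.
For a solid shaft τ_max = 16T/(πd³), so d = (16T/(π τ_allow))^(1/3) = (16·262.8/(π·1.32×10^8))^(1/3) = 0.02164 m.

21.6 mm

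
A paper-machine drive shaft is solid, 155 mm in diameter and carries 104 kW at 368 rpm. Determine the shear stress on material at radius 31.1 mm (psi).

ω = 2π·368/60 = 38.54 rad/s, so T = P/ω = 104×10³ / 38.54 = 2699 N·m.
J = πd⁴/32 = π(0.155)⁴/32 = 5.667×10^-5 m⁴.
Shear stress varies linearly with radius: τ = T·r/J = 2699 × 0.0311 / 5.667×10^-5 = 1.481×10^6 Pa.

215 psi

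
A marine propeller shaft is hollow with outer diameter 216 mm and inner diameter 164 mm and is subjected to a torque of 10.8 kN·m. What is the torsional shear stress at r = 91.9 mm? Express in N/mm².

J = π(d_o⁴ − d_i⁴)/32 = π(0.216⁴ − 0.164⁴)/32 = 1.427×10^-4 m⁴.
Shear stress varies linearly with radius: τ = T·r/J = 10800 × 0.0919 / 1.427×10^-4 = 6.956×10^6 Pa.

6.96 N/mm²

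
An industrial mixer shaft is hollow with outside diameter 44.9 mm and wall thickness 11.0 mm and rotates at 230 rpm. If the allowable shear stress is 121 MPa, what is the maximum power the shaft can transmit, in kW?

48.3 kW

J = π(d_o⁴ − d_i⁴)/32 = π(0.0449⁴ − 0.0229⁴)/32 = 3.720×10^-7 m⁴.
T_max = τ_allow·J/r = 1.21×10^8 × 3.720×10^-7 / 0.0224 = 2005 N·m.
ω = 2π·230/60 = 24.09 rad/s, so P_max = T_max·ω = 4.829×10^4 W.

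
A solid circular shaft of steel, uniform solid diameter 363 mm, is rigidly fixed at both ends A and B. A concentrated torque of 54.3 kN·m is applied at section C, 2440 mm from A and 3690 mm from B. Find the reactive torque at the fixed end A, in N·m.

32700 N·m

With uniform GJ and both ends fixed, compatibility θ_AC = θ_CB gives T_A·a = T_B·b, together with T_A + T_B = T₀.
T_A = T₀·b/(a+b) = 54300·3690/6130 = 32690 N·m; T_B = 21610 N·m.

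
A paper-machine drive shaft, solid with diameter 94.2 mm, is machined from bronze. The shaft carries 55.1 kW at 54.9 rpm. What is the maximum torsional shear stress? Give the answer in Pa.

ω = 2π·54.9/60 = 5.749 rad/s, so T = P/ω = 55.1×10³ / 5.749 = 9584 N·m.
J = πd⁴/32 = π(0.0942)⁴/32 = 7.730×10^-6 m⁴.
τ_max = T·r/J = 9584 × 0.0471 / 7.730×10^-6 = 5.839×10^7 Pa.

5.84e7 Pa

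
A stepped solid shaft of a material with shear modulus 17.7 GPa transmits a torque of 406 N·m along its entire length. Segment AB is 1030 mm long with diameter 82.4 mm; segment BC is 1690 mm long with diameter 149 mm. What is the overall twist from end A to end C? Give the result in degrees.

J_AB = π(0.0824)⁴/32 = 4.53×10^-6 m⁴; J_BC = π(0.149)⁴/32 = 4.84×10^-5 m⁴.
θ = (T/G)·Σ L_i/J_i = (406.0/17.7×10⁹)·(1.03/4.53×10^-6 + 1.69/4.84×10^-5) = 6.021×10^-3 rad.

0.345°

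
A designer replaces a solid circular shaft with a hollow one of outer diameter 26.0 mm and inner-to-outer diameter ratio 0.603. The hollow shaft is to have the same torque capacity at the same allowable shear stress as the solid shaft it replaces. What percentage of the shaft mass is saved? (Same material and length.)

Equal τ_max and T ⇒ the solid shaft needs d_s³ = d_o³(1−k⁴), so d_s = 26.0·(1−0.603⁴)^(1/3) = 24.80 mm.
Area ratio A_h/A_s = d_o²(1−k²)/d_s² = (1−k²)/(1−k⁴)^(2/3) = 0.6995.
Mass saving = 1 − 0.6995 = 30.1 %.

30.1 %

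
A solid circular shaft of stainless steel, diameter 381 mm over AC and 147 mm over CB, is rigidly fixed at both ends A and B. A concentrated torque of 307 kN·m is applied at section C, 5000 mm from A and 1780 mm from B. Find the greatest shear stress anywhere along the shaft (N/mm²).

28.8 N/mm²

Compatibility: T_A·a/J_AC = T_B·b/J_CB with T_A + T_B = T₀.
J_AC = 2.07×10^-3 m⁴, J_CB = 4.58×10^-5 m⁴, so T_A = T₀·(J_AC/a)/((J_AC/a)+(J_CB/b)) = 289000 N·m, T_B = 17990 N·m.
τ in each portion: τ_AC = 2.66×10^7 Pa, τ_CB = 2.88×10^7 Pa; maximum is in CB.
τ_max = T_CB·r/J = 17990·0.0735/4.58×10^-5 = 2.884×10^7 Pa.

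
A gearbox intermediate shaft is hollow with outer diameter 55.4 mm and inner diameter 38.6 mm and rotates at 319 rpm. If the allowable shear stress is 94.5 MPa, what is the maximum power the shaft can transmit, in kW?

80.6 kW

J = π(d_o⁴ − d_i⁴)/32 = π(0.0554⁴ − 0.0386⁴)/32 = 7.068×10^-7 m⁴.
T_max = τ_allow·J/r = 9.45×10^7 × 7.068×10^-7 / 0.0277 = 2411 N·m.
ω = 2π·319/60 = 33.41 rad/s, so P_max = T_max·ω = 8.055×10^4 W.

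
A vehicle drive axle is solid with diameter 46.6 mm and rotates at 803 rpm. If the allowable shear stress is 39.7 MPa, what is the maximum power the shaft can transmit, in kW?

66.3 kW

J = πd⁴/32 = π(0.0466)⁴/32 = 4.630×10^-7 m⁴.
T_max = τ_allow·J/r = 3.97×10^7 × 4.630×10^-7 / 0.0233 = 788.8 N·m.
ω = 2π·803/60 = 84.09 rad/s, so P_max = T_max·ω = 6.633×10^4 W.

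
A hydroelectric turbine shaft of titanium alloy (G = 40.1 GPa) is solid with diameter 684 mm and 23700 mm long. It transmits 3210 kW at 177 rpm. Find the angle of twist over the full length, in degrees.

ω = 2π·177/60 = 18.54 rad/s, so T = P/ω = 3210×10³ / 18.54 = 173200 N·m.
J = πd⁴/32 = π(0.684)⁴/32 = 0.02149 m⁴.
θ = T·L/(G·J) = 173200 × 23.7 / (40.1×10⁹ × 0.02149) = 4.763×10^-3 rad.

0.273°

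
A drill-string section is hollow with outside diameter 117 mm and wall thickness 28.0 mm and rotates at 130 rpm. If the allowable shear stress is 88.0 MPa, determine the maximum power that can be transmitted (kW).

349 kW

J = π(d_o⁴ − d_i⁴)/32 = π(0.117⁴ − 0.0610⁴)/32 = 1.704×10^-5 m⁴.
T_max = τ_allow·J/r = 8.80×10^7 × 1.704×10^-5 / 0.0585 = 25630 N·m.
ω = 2π·130/60 = 13.61 rad/s, so P_max = T_max·ω = 3.489×10^5 W.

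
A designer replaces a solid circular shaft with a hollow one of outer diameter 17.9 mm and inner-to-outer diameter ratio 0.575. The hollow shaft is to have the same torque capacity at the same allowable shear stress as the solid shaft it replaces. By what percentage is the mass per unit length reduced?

27.7 %

Equal τ_max and T ⇒ the solid shaft needs d_s³ = d_o³(1−k⁴), so d_s = 17.9·(1−0.575⁴)^(1/3) = 17.22 mm.
Area ratio A_h/A_s = d_o²(1−k²)/d_s² = (1−k²)/(1−k⁴)^(2/3) = 0.7231.
Mass saving = 1 − 0.7231 = 27.7 %.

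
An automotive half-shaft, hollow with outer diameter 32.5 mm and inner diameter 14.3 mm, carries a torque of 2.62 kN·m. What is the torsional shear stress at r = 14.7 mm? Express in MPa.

J = π(d_o⁴ − d_i⁴)/32 = π(0.0325⁴ − 0.0143⁴)/32 = 1.054×10^-7 m⁴.
Shear stress varies linearly with radius: τ = T·r/J = 2620 × 0.0147 / 1.054×10^-7 = 3.653×10^8 Pa.

365 MPa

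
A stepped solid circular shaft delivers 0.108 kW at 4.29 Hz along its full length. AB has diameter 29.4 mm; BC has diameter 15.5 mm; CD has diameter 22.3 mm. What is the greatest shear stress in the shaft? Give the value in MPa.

5.48 MPa

ω = 2π·4.29 = 26.95 rad/s, so T = P/ω = 0.108×10³ / 26.95 = 4.007 N·m.
Under the same torque, τ_max = 16T/(πd³) is largest where d is smallest — segment BC (d = 15.5 mm).
τ_max = 16·4.007/(π·(0.0155)³) = 5.480×10^6 Pa.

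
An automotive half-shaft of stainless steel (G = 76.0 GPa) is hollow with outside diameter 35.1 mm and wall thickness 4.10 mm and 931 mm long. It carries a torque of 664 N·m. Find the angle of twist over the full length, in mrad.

83.3 mrad

J = π(d_o⁴ − d_i⁴)/32 = π(0.0351⁴ − 0.0269⁴)/32 = 9.761×10^-8 m⁴.
θ = T·L/(G·J) = 664.0 × 0.931 / (76.0×10⁹ × 9.761×10^-8) = 0.08333 rad.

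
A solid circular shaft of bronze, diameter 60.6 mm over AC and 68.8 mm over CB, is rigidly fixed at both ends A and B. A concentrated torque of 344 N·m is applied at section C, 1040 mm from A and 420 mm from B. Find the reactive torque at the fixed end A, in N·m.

67.3 N·m

Compatibility: T_A·a/J_AC = T_B·b/J_CB with T_A + T_B = T₀.
J_AC = 1.32×10^-6 m⁴, J_CB = 2.20×10^-6 m⁴, so T_A = T₀·(J_AC/a)/((J_AC/a)+(J_CB/b)) = 67.27 N·m, T_B = 276.7 N·m.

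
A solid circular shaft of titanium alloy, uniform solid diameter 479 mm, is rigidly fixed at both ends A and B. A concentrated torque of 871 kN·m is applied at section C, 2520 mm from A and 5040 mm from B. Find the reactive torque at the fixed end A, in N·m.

581000 N·m

With uniform GJ and both ends fixed, compatibility θ_AC = θ_CB gives T_A·a = T_B·b, together with T_A + T_B = T₀.
T_A = T₀·b/(a+b) = 871000·5040/7560 = 580700 N·m; T_B = 290300 N·m.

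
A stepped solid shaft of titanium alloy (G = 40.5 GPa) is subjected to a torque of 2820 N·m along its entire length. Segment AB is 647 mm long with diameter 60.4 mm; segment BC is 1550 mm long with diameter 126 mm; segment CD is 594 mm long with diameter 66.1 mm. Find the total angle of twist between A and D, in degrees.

J_AB = π(0.0604)⁴/32 = 1.31×10^-6 m⁴; J_BC = π(0.126)⁴/32 = 2.47×10^-5 m⁴; J_CD = π(0.0661)⁴/32 = 1.87×10^-6 m⁴.
θ = (T/G)·Σ L_i/J_i = (2820/40.5×10⁹)·(0.647/1.31×10^-6 + 1.55/2.47×10^-5 + 0.594/1.87×10^-6) = 0.06091 rad.

3.49°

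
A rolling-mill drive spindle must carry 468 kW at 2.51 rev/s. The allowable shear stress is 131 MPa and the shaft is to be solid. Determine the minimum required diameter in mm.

ω = 2π·2.51 = 15.77 rad/s, so T = P/ω = 468×10³ / 15.77 = 29680 N·m.
For a solid shaft τ_max = 16T/(πd³), so d = (16T/(π τ_allow))^(1/3) = (16·29680/(π·1.31×10^8))^(1/3) = 0.1049 m.

105 mm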